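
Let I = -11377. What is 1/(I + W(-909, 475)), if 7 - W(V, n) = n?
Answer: -1/11845 ≈ -8.4424e-5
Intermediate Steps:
W(V, n) = 7 - n
1/(I + W(-909, 475)) = 1/(-11377 + (7 - 1*475)) = 1/(-11377 + (7 - 475)) = 1/(-11377 - 468) = 1/(-11845) = -1/11845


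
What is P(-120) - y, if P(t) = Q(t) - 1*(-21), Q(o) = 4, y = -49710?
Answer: 49735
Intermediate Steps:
P(t) = 25 (P(t) = 4 - 1*(-21) = 4 + 21 = 25)
P(-120) - y = 25 - 1*(-49710) = 25 + 49710 = 49735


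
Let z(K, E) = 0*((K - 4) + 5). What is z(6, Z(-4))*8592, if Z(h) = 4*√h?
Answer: 0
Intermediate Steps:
z(K, E) = 0 (z(K, E) = 0*((-4 + K) + 5) = 0*(1 + K) = 0)
z(6, Z(-4))*8592 = 0*8592 = 0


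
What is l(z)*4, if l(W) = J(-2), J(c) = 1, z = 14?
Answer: 4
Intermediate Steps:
l(W) = 1
l(z)*4 = 1*4 = 4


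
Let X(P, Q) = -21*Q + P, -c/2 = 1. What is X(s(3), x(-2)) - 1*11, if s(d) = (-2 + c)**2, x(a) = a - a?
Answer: 5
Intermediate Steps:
c = -2 (c = -2*1 = -2)
x(a) = 0
s(d) = 16 (s(d) = (-2 - 2)**2 = (-4)**2 = 16)
X(P, Q) = P - 21*Q
X(s(3), x(-2)) - 1*11 = (16 - 21*0) - 1*11 = (16 + 0) - 11 = 16 - 11 = 5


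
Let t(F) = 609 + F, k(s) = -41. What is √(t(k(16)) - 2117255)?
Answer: I*√2116687 ≈ 1454.9*I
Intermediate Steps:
√(t(k(16)) - 2117255) = √((609 - 41) - 2117255) = √(568 - 2117255) = √(-2116687) = I*√2116687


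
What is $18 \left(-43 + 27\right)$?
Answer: $-288$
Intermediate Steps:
$18 \left(-43 + 27\right) = 18 \left(-16\right) = -288$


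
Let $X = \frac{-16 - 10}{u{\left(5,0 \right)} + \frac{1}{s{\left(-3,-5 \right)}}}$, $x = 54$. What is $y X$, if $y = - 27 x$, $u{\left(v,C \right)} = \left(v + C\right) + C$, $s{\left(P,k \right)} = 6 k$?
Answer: $\frac{1137240}{149} \approx 7632.5$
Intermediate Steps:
$u{\left(v,C \right)} = v + 2 C$ ($u{\left(v,C \right)} = \left(C + v\right) + C = v + 2 C$)
$y = -1458$ ($y = \left(-27\right) 54 = -1458$)
$X = - \frac{780}{149}$ ($X = \frac{-16 - 10}{\left(5 + 2 \cdot 0\right) + \frac{1}{6 \left(-5\right)}} = - \frac{26}{\left(5 + 0\right) + \frac{1}{-30}} = - \frac{26}{5 - \frac{1}{30}} = - \frac{26}{\frac{149}{30}} = \left(-26\right) \frac{30}{149} = - \frac{780}{149} \approx -5.2349$)
$y X = \left(-1458\right) \left(- \frac{780}{149}\right) = \frac{1137240}{149}$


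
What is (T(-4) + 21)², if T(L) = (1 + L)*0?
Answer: 441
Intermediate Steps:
T(L) = 0
(T(-4) + 21)² = (0 + 21)² = 21² = 441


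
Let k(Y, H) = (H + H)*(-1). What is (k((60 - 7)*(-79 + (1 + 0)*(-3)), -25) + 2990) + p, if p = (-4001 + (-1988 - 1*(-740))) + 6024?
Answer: 3815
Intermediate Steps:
k(Y, H) = -2*H (k(Y, H) = (2*H)*(-1) = -2*H)
p = 775 (p = (-4001 + (-1988 + 740)) + 6024 = (-4001 - 1248) + 6024 = -5249 + 6024 = 775)
(k((60 - 7)*(-79 + (1 + 0)*(-3)), -25) + 2990) + p = (-2*(-25) + 2990) + 775 = (50 + 2990) + 775 = 3040 + 775 = 3815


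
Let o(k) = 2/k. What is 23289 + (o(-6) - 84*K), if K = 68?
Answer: 52730/3 ≈ 17577.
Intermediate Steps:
23289 + (o(-6) - 84*K) = 23289 + (2/(-6) - 84*68) = 23289 + (2*(-1/6) - 5712) = 23289 + (-1/3 - 5712) = 23289 - 17137/3 = 52730/3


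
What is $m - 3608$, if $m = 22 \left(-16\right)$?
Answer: $-3960$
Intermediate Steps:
$m = -352$
$m - 3608 = -352 - 3608 = -3960$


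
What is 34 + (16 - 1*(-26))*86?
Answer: 3646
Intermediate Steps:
34 + (16 - 1*(-26))*86 = 34 + (16 + 26)*86 = 34 + 42*86 = 34 + 3612 = 3646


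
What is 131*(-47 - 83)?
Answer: -17030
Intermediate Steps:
131*(-47 - 83) = 131*(-130) = -17030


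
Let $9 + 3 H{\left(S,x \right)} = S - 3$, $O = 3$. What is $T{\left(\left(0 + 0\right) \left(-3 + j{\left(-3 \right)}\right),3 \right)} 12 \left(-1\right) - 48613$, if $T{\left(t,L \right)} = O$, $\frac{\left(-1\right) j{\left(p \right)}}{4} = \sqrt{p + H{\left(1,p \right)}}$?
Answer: $-48649$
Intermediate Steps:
$H{\left(S,x \right)} = -4 + \frac{S}{3}$ ($H{\left(S,x \right)} = -3 + \frac{S - 3}{3} = -3 + \frac{-3 + S}{3} = -3 + \left(-1 + \frac{S}{3}\right) = -4 + \frac{S}{3}$)
$j{\left(p \right)} = - 4 \sqrt{- \frac{11}{3} + p}$ ($j{\left(p \right)} = - 4 \sqrt{p + \left(-4 + \frac{1}{3} \cdot 1\right)} = - 4 \sqrt{p + \left(-4 + \frac{1}{3}\right)} = - 4 \sqrt{p - \frac{11}{3}} = - 4 \sqrt{- \frac{11}{3} + p}$)
$T{\left(t,L \right)} = 3$
$T{\left(\left(0 + 0\right) \left(-3 + j{\left(-3 \right)}\right),3 \right)} 12 \left(-1\right) - 48613 = 3 \cdot 12 \left(-1\right) - 48613 = 36 \left(-1\right) - 48613 = -36 - 48613 = -48649$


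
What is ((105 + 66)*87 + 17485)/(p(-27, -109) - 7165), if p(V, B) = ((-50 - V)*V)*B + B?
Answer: -32362/74963 ≈ -0.43171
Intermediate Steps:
p(V, B) = B + B*V*(-50 - V) (p(V, B) = (V*(-50 - V))*B + B = B*V*(-50 - V) + B = B + B*V*(-50 - V))
((105 + 66)*87 + 17485)/(p(-27, -109) - 7165) = ((105 + 66)*87 + 17485)/(-109*(1 - 1*(-27)² - 50*(-27)) - 7165) = (171*87 + 17485)/(-109*(1 - 1*729 + 1350) - 7165) = (14877 + 17485)/(-109*(1 - 729 + 1350) - 7165) = 32362/(-109*622 - 7165) = 32362/(-67798 - 7165) = 32362/(-74963) = 32362*(-1/74963) = -32362/74963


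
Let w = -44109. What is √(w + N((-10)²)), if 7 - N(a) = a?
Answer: I*√44202 ≈ 210.24*I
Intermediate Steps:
N(a) = 7 - a
√(w + N((-10)²)) = √(-44109 + (7 - 1*(-10)²)) = √(-44109 + (7 - 1*100)) = √(-44109 + (7 - 100)) = √(-44109 - 93) = √(-44202) = I*√44202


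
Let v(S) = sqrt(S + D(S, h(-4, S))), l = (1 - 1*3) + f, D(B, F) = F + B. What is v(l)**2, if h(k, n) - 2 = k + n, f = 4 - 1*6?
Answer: -14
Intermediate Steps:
f = -2 (f = 4 - 6 = -2)
h(k, n) = 2 + k + n (h(k, n) = 2 + (k + n) = 2 + k + n)
D(B, F) = B + F
l = -4 (l = (1 - 1*3) - 2 = (1 - 3) - 2 = -2 - 2 = -4)
v(S) = sqrt(-2 + 3*S) (v(S) = sqrt(S + (S + (2 - 4 + S))) = sqrt(S + (S + (-2 + S))) = sqrt(S + (-2 + 2*S)) = sqrt(-2 + 3*S))
v(l)**2 = (sqrt(-2 + 3*(-4)))**2 = (sqrt(-2 - 12))**2 = (sqrt(-14))**2 = (I*sqrt(14))**2 = -14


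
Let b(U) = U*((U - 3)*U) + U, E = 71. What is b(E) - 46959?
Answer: 295900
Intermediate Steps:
b(U) = U + U**2*(-3 + U) (b(U) = U*((-3 + U)*U) + U = U*(U*(-3 + U)) + U = U**2*(-3 + U) + U = U + U**2*(-3 + U))
b(E) - 46959 = 71*(1 + 71**2 - 3*71) - 46959 = 71*(1 + 5041 - 213) - 46959 = 71*4829 - 46959 = 342859 - 46959 = 295900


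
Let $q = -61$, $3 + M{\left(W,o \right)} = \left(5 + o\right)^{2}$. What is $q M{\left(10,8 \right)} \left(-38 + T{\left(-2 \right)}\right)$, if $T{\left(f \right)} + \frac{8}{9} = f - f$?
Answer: $\frac{3544100}{9} \approx 3.9379 \cdot 10^{5}$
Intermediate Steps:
$M{\left(W,o \right)} = -3 + \left(5 + o\right)^{2}$
$T{\left(f \right)} = - \frac{8}{9}$ ($T{\left(f \right)} = - \frac{8}{9} + \left(f - f\right) = - \frac{8}{9} + 0 = - \frac{8}{9}$)
$q M{\left(10,8 \right)} \left(-38 + T{\left(-2 \right)}\right) = - 61 \left(-3 + \left(5 + 8\right)^{2}\right) \left(-38 - \frac{8}{9}\right) = - 61 \left(-3 + 13^{2}\right) \left(- \frac{350}{9}\right) = - 61 \left(-3 + 169\right) \left(- \frac{350}{9}\right) = \left(-61\right) 166 \left(- \frac{350}{9}\right) = \left(-10126\right) \left(- \frac{350}{9}\right) = \frac{3544100}{9}$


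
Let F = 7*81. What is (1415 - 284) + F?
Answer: 1698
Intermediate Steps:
F = 567
(1415 - 284) + F = (1415 - 284) + 567 = 1131 + 567 = 1698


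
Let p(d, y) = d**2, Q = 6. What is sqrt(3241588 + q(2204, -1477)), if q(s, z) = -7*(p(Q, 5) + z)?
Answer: 5*sqrt(130067) ≈ 1803.2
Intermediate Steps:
q(s, z) = -252 - 7*z (q(s, z) = -7*(6**2 + z) = -7*(36 + z) = -252 - 7*z)
sqrt(3241588 + q(2204, -1477)) = sqrt(3241588 + (-252 - 7*(-1477))) = sqrt(3241588 + (-252 + 10339)) = sqrt(3241588 + 10087) = sqrt(3251675) = 5*sqrt(130067)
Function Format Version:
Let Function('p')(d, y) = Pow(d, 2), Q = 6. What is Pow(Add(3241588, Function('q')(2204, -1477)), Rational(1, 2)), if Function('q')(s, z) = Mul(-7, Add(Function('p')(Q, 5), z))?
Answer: Mul(5, Pow(130067, Rational(1, 2))) ≈ 1803.2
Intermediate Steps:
Function('q')(s, z) = Add(-252, Mul(-7, z)) (Function('q')(s, z) = Mul(-7, Add(Pow(6, 2), z)) = Mul(-7, Add(36, z)) = Add(-252, Mul(-7, z)))
Pow(Add(3241588, Function('q')(2204, -1477)), Rational(1, 2)) = Pow(Add(3241588, Add(-252, Mul(-7, -1477))), Rational(1, 2)) = Pow(Add(3241588, Add(-252, 10339)), Rational(1, 2)) = Pow(Add(3241588, 10087), Rational(1, 2)) = Pow(3251675, Rational(1, 2)) = Mul(5, Pow(130067, Rational(1, 2)))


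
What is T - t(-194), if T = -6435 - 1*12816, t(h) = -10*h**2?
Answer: 357109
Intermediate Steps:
T = -19251 (T = -6435 - 12816 = -19251)
T - t(-194) = -19251 - (-10)*(-194)**2 = -19251 - (-10)*37636 = -19251 - 1*(-376360) = -19251 + 376360 = 357109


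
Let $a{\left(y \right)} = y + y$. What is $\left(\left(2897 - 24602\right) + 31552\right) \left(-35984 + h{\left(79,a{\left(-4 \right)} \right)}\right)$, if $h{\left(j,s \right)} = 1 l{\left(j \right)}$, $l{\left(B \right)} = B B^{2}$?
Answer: $4500620585$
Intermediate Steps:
$a{\left(y \right)} = 2 y$
$l{\left(B \right)} = B^{3}$
$h{\left(j,s \right)} = j^{3}$ ($h{\left(j,s \right)} = 1 j^{3} = j^{3}$)
$\left(\left(2897 - 24602\right) + 31552\right) \left(-35984 + h{\left(79,a{\left(-4 \right)} \right)}\right) = \left(\left(2897 - 24602\right) + 31552\right) \left(-35984 + 79^{3}\right) = \left(-21705 + 31552\right) \left(-35984 + 493039\right) = 9847 \cdot 457055 = 4500620585$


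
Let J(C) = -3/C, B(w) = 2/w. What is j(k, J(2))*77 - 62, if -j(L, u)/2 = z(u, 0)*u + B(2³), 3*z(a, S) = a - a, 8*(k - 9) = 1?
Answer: -201/2 ≈ -100.50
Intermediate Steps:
k = 73/8 (k = 9 + (⅛)*1 = 9 + ⅛ = 73/8 ≈ 9.1250)
z(a, S) = 0 (z(a, S) = (a - a)/3 = (⅓)*0 = 0)
j(L, u) = -½ (j(L, u) = -2*(0*u + 2/(2³)) = -2*(0 + 2/8) = -2*(0 + 2*(⅛)) = -2*(0 + ¼) = -2*¼ = -½)
j(k, J(2))*77 - 62 = -½*77 - 62 = -77/2 - 62 = -201/2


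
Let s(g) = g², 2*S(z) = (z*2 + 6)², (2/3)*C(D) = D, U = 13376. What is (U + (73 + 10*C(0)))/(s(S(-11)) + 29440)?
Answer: 13449/45824 ≈ 0.29349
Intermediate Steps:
C(D) = 3*D/2
S(z) = (6 + 2*z)²/2 (S(z) = (z*2 + 6)²/2 = (2*z + 6)²/2 = (6 + 2*z)²/2)
(U + (73 + 10*C(0)))/(s(S(-11)) + 29440) = (13376 + (73 + 10*((3/2)*0)))/((2*(3 - 11)²)² + 29440) = (13376 + (73 + 10*0))/((2*(-8)²)² + 29440) = (13376 + (73 + 0))/((2*64)² + 29440) = (13376 + 73)/(128² + 29440) = 13449/(16384 + 29440) = 13449/45824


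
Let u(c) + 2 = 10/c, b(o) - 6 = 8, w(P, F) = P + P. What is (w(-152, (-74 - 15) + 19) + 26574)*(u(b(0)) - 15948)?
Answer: -2932914150/7 ≈ -4.1899e+8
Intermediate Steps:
w(P, F) = 2*P
b(o) = 14 (b(o) = 6 + 8 = 14)
u(c) = -2 + 10/c
(w(-152, (-74 - 15) + 19) + 26574)*(u(b(0)) - 15948) = (2*(-152) + 26574)*((-2 + 10/14) - 15948) = (-304 + 26574)*((-2 + 10*(1/14)) - 15948) = 26270*((-2 + 5/7) - 15948) = 26270*(-9/7 - 15948) = 26270*(-111645/7) = -2932914150/7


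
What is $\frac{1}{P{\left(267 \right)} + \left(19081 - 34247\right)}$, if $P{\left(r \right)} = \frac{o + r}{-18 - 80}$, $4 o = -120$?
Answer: $- \frac{98}{1486505} \approx -6.5926 \cdot 10^{-5}$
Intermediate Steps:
$o = -30$ ($o = \frac{1}{4} \left(-120\right) = -30$)
$P{\left(r \right)} = \frac{15}{49} - \frac{r}{98}$ ($P{\left(r \right)} = \frac{-30 + r}{-18 - 80} = \frac{-30 + r}{-98} = \left(-30 + r\right) \left(- \frac{1}{98}\right) = \frac{15}{49} - \frac{r}{98}$)
$\frac{1}{P{\left(267 \right)} + \left(19081 - 34247\right)} = \frac{1}{\left(\frac{15}{49} - \frac{267}{98}\right) + \left(19081 - 34247\right)} = \frac{1}{- \frac{237}{98} - 15166} = \frac{1}{- \frac{1486505}{98}} = - \frac{98}{1486505}$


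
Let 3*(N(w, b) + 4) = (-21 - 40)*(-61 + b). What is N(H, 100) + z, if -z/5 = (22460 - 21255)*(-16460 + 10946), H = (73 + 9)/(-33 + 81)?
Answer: 33221053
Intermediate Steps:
H = 41/24 (H = 82/48 = 82*(1/48) = 41/24 ≈ 1.7083)
N(w, b) = 3709/3 - 61*b/3 (N(w, b) = -4 + ((-21 - 40)*(-61 + b))/3 = -4 + (-61*(-61 + b))/3 = -4 + (3721 - 61*b)/3 = -4 + (3721/3 - 61*b/3) = 3709/3 - 61*b/3)
z = 33221850 (z = -5*(22460 - 21255)*(-16460 + 10946) = -6025*(-5514) = -5*(-6644370) = 33221850)
N(H, 100) + z = (3709/3 - 61/3*100) + 33221850 = (3709/3 - 6100/3) + 33221850 = -797 + 33221850 = 33221053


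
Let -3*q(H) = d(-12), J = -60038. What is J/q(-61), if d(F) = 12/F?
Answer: -180114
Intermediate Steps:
q(H) = ⅓ (q(H) = -4/(-12) = -4*(-1)/12 = -⅓*(-1) = ⅓)
J/q(-61) = -60038/⅓ = -60038*3 = -180114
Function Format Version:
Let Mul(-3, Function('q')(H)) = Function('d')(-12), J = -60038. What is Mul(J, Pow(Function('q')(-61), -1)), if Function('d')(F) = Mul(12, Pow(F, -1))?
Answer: -180114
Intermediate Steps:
Function('q')(H) = Rational(1, 3) (Function('q')(H) = Mul(Rational(-1, 3), Mul(12, Pow(-12, -1))) = Mul(Rational(-1, 3), Mul(12, Rational(-1, 12))) = Mul(Rational(-1, 3), -1) = Rational(1, 3))
Mul(J, Pow(Function('q')(-61), -1)) = Mul(-60038, Pow(Rational(1, 3), -1)) = Mul(-60038, 3) = -180114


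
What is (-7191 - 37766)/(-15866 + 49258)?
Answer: -44957/33392 ≈ -1.3463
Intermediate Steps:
(-7191 - 37766)/(-15866 + 49258) = -44957/33392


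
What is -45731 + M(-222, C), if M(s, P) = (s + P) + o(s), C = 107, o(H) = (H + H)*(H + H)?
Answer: 151290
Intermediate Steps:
o(H) = 4*H² (o(H) = (2*H)*(2*H) = 4*H²)
M(s, P) = P + s + 4*s² (M(s, P) = (s + P) + 4*s² = (P + s) + 4*s² = P + s + 4*s²)
-45731 + M(-222, C) = -45731 + (107 - 222 + 4*(-222)²) = -45731 + (107 - 222 + 4*49284) = -45731 + (107 - 222 + 197136) = -45731 + 197021 = 151290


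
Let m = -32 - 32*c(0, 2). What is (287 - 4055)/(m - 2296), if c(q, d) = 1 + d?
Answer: 157/101 ≈ 1.5545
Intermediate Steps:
m = -128 (m = -32 - 32*(1 + 2) = -32 - 32*3 = -32 - 96 = -128)
(287 - 4055)/(m - 2296) = (287 - 4055)/(-128 - 2296) = -3768/(-2424) = -3768*(-1/2424) = 157/101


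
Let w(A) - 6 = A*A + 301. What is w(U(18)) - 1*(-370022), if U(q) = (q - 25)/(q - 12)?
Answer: 13331893/36 ≈ 3.7033e+5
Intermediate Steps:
U(q) = (-25 + q)/(-12 + q)
w(A) = 307 + A² (w(A) = 6 + (A*A + 301) = 6 + (A² + 301) = 6 + (301 + A²) = 307 + A²)
w(U(18)) - 1*(-370022) = (307 + ((-25 + 18)/(-12 + 18))²) - 1*(-370022) = (307 + (-7/6)²) + 370022 = (307 + 49/36) + 370022 = 11101/36 + 370022 = 13331893/36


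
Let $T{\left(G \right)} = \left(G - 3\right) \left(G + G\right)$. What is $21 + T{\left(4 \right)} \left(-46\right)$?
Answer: $-347$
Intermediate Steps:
$T{\left(G \right)} = 2 G \left(-3 + G\right)$ ($T{\left(G \right)} = \left(-3 + G\right) 2 G = 2 G \left(-3 + G\right)$)
$21 + T{\left(4 \right)} \left(-46\right) = 21 + 2 \cdot 4 \left(-3 + 4\right) \left(-46\right) = 21 + 2 \cdot 4 \cdot 1 \left(-46\right) = 21 + 8 \left(-46\right) = 21 - 368 = -347$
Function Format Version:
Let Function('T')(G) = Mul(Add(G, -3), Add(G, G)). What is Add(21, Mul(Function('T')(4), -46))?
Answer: -347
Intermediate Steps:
Function('T')(G) = Mul(2, G, Add(-3, G)) (Function('T')(G) = Mul(Add(-3, G), Mul(2, G)) = Mul(2, G, Add(-3, G)))
Add(21, Mul(Function('T')(4), -46)) = Add(21, Mul(Mul(2, 4, Add(-3, 4)), -46)) = Add(21, Mul(Mul(2, 4, 1), -46)) = Add(21, Mul(8, -46)) = Add(21, -368) = -347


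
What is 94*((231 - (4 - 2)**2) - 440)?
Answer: -20022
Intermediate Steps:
94*((231 - (4 - 2)**2) - 440) = 94*((231 - 1*2**2) - 440) = 94*((231 - 1*4) - 440) = 94*((231 - 4) - 440) = 94*(227 - 440) = 94*(-213) = -20022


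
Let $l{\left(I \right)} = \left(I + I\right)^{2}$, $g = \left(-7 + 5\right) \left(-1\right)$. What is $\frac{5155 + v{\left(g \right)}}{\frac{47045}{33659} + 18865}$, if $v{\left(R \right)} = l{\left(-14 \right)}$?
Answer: $\frac{2060833}{6546640} \approx 0.31479$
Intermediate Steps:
$g = 2$ ($g = \left(-2\right) \left(-1\right) = 2$)
$l{\left(I \right)} = 4 I^{2}$ ($l{\left(I \right)} = \left(2 I\right)^{2} = 4 I^{2}$)
$v{\left(R \right)} = 784$ ($v{\left(R \right)} = 4 \left(-14\right)^{2} = 4 \cdot 196 = 784$)
$\frac{5155 + v{\left(g \right)}}{\frac{47045}{33659} + 18865} = \frac{5155 + 784}{\frac{47045}{33659} + 18865} = \frac{5939}{47045 \cdot \frac{1}{33659} + 18865} = \frac{5939}{\frac{485}{347} + 18865} = \frac{5939}{\frac{6546640}{347}} = 5939 \cdot \frac{347}{6546640} = \frac{2060833}{6546640}$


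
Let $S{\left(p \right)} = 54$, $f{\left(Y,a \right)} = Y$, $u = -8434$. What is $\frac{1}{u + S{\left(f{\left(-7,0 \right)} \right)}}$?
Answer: $- \frac{1}{8380} \approx -0.00011933$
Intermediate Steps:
$\frac{1}{u + S{\left(f{\left(-7,0 \right)} \right)}} = \frac{1}{-8434 + 54} = \frac{1}{-8380} = - \frac{1}{8380}$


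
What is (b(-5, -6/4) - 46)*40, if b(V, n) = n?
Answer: -1900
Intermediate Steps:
(b(-5, -6/4) - 46)*40 = (-6/4 - 46)*40 = (-6*1/4 - 46)*40 = (-3/2 - 46)*40 = -95/2*40 = -1900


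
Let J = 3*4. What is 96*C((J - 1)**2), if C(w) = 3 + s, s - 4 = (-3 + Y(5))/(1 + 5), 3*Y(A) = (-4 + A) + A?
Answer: 656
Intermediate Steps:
Y(A) = -4/3 + 2*A/3 (Y(A) = ((-4 + A) + A)/3 = (-4 + 2*A)/3 = -4/3 + 2*A/3)
J = 12
s = 23/6 (s = 4 + (-3 + (-4/3 + (2/3)*5))/(1 + 5) = 4 + (-3 + (-4/3 + 10/3))/6 = 4 + (-3 + 2)*(1/6) = 4 - 1*1/6 = 4 - 1/6 = 23/6 ≈ 3.8333)
C(w) = 41/6 (C(w) = 3 + 23/6 = 41/6)
96*C((J - 1)**2) = 96*(41/6) = 656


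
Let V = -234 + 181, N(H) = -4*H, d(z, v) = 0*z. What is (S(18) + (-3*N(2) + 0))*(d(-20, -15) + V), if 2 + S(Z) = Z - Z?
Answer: -1166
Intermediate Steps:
d(z, v) = 0
S(Z) = -2 (S(Z) = -2 + (Z - Z) = -2 + 0 = -2)
V = -53
(S(18) + (-3*N(2) + 0))*(d(-20, -15) + V) = (-2 + (-(-12)*2 + 0))*(0 - 53) = (-2 + (-3*(-8) + 0))*(-53) = (-2 + (24 + 0))*(-53) = (-2 + 24)*(-53) = 22*(-53) = -1166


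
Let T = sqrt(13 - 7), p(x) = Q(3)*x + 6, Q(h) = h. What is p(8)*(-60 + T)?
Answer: -1800 + 30*sqrt(6) ≈ -1726.5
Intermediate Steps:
p(x) = 6 + 3*x (p(x) = 3*x + 6 = 6 + 3*x)
T = sqrt(6) ≈ 2.4495
p(8)*(-60 + T) = (6 + 3*8)*(-60 + sqrt(6)) = (6 + 24)*(-60 + sqrt(6)) = 30*(-60 + sqrt(6)) = -1800 + 30*sqrt(6)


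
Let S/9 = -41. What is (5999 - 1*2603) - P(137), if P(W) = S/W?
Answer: 465621/137 ≈ 3398.7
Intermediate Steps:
S = -369 (S = 9*(-41) = -369)
P(W) = -369/W
(5999 - 1*2603) - P(137) = (5999 - 1*2603) - (-369)/137 = (5999 - 2603) - (-369)/137 = 3396 - 1*(-369/137) = 3396 + 369/137 = 465621/137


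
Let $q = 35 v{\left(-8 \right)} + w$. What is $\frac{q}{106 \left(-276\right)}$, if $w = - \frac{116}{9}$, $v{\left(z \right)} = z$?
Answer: $\frac{659}{65826} \approx 0.010011$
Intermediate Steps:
$w = - \frac{116}{9}$ ($w = \left(-116\right) \frac{1}{9} = - \frac{116}{9} \approx -12.889$)
$q = - \frac{2636}{9}$ ($q = 35 \left(-8\right) - \frac{116}{9} = -280 - \frac{116}{9} = - \frac{2636}{9} \approx -292.89$)
$\frac{q}{106 \left(-276\right)} = - \frac{2636}{9 \cdot 106 \left(-276\right)} = - \frac{2636}{9 \left(-29256\right)} = \left(- \frac{2636}{9}\right) \left(- \frac{1}{29256}\right) = \frac{659}{65826}$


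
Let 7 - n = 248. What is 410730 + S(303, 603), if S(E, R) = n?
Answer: 410489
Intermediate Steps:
n = -241 (n = 7 - 1*248 = 7 - 248 = -241)
S(E, R) = -241
410730 + S(303, 603) = 410730 - 241 = 410489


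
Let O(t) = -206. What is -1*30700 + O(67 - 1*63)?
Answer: -30906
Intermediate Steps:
-1*30700 + O(67 - 1*63) = -1*30700 - 206 = -30700 - 206 = -30906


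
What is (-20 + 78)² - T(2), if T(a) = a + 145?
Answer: 3217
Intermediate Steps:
T(a) = 145 + a
(-20 + 78)² - T(2) = (-20 + 78)² - (145 + 2) = 58² - 1*147 = 3364 - 147 = 3217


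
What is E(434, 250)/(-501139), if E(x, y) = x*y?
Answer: -108500/501139 ≈ -0.21651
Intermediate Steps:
E(434, 250)/(-501139) = (434*250)/(-501139) = 108500*(-1/501139) = -108500/501139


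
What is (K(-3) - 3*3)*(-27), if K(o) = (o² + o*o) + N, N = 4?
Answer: -351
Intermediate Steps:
K(o) = 4 + 2*o² (K(o) = (o² + o*o) + 4 = (o² + o²) + 4 = 2*o² + 4 = 4 + 2*o²)
(K(-3) - 3*3)*(-27) = ((4 + 2*(-3)²) - 3*3)*(-27) = ((4 + 2*9) - 9)*(-27) = ((4 + 18) - 9)*(-27) = (22 - 9)*(-27) = 13*(-27) = -351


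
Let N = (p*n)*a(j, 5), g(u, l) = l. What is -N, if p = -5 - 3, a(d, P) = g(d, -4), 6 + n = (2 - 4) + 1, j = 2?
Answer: 224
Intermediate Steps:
n = -7 (n = -6 + ((2 - 4) + 1) = -6 + (-2 + 1) = -6 - 1 = -7)
a(d, P) = -4
p = -8
N = -224 (N = -8*(-7)*(-4) = 56*(-4) = -224)
-N = -1*(-224) = 224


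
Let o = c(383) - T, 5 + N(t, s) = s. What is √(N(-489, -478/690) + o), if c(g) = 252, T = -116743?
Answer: √13924652295/345 ≈ 342.04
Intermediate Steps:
N(t, s) = -5 + s
o = 116995 (o = 252 - 1*(-116743) = 252 + 116743 = 116995)
√(N(-489, -478/690) + o) = √((-5 - 478/690) + 116995) = √((-5 - 478*1/690) + 116995) = √((-5 - 239/345) + 116995) = √(-1964/345 + 116995) = √(40361311/345) = √13924652295/345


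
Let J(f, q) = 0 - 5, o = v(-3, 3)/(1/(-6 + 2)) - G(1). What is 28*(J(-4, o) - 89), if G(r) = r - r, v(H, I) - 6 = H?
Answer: -2632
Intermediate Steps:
v(H, I) = 6 + H
G(r) = 0
o = -12 (o = (6 - 3)/(1/(-6 + 2)) - 1*0 = 3/(1/(-4)) + 0 = 3/(-1/4) + 0 = 3*(-4) + 0 = -12 + 0 = -12)
J(f, q) = -5
28*(J(-4, o) - 89) = 28*(-5 - 89) = 28*(-94) = -2632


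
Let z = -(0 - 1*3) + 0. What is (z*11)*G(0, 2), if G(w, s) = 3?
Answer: 99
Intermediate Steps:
z = 3 (z = -(0 - 3) + 0 = -1*(-3) + 0 = 3 + 0 = 3)
(z*11)*G(0, 2) = (3*11)*3 = 33*3 = 99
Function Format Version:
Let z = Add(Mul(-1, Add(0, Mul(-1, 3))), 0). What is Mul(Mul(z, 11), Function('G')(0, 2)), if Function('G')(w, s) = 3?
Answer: 99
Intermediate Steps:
z = 3 (z = Add(Mul(-1, Add(0, -3)), 0) = Add(Mul(-1, -3), 0) = Add(3, 0) = 3)
Mul(Mul(z, 11), Function('G')(0, 2)) = Mul(Mul(3, 11), 3) = Mul(33, 3) = 99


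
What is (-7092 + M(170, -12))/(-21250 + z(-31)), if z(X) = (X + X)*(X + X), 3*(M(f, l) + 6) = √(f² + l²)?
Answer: 1183/2901 - √7261/26109 ≈ 0.40453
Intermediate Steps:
M(f, l) = -6 + √(f² + l²)/3
z(X) = 4*X² (z(X) = (2*X)*(2*X) = 4*X²)
(-7092 + M(170, -12))/(-21250 + z(-31)) = (-7092 + (-6 + √(170² + (-12)²)/3))/(-21250 + 4*(-31)²) = (-7092 + (-6 + √(28900 + 144)/3))/(-21250 + 4*961) = (-7092 + (-6 + √29044/3))/(-21250 + 3844) = (-7092 + (-6 + (2*√7261)/3))/(-17406) = (-7092 + (-6 + 2*√7261/3))*(-1/17406) = (-7098 + 2*√7261/3)*(-1/17406) = 1183/2901 - √7261/26109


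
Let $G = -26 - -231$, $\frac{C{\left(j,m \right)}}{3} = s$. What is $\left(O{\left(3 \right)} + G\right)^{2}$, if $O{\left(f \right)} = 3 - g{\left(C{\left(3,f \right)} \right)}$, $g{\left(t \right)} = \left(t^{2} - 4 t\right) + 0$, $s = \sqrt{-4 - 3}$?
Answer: $72433 + 6504 i \sqrt{7} \approx 72433.0 + 17208.0 i$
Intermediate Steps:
$s = i \sqrt{7}$ ($s = \sqrt{-7} = i \sqrt{7} \approx 2.6458 i$)
$C{\left(j,m \right)} = 3 i \sqrt{7}$
$G = 205$ ($G = -26 + 231 = 205$)
$g{\left(t \right)} = t^{2} - 4 t$
$O{\left(f \right)} = 3 - 3 i \sqrt{7} \left(-4 + 3 i \sqrt{7}\right)$
$\left(O{\left(3 \right)} + G\right)^{2} = \left(\left(66 + 12 i \sqrt{7}\right) + 205\right)^{2} = \left(271 + 12 i \sqrt{7}\right)^{2}$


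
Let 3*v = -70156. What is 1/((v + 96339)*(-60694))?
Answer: -3/13283549534 ≈ -2.2584e-10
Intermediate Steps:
v = -70156/3 (v = (⅓)*(-70156) = -70156/3 ≈ -23385.)
1/((v + 96339)*(-60694)) = 1/((-70156/3 + 96339)*(-60694)) = -1/60694/(218861/3) = (3/218861)*(-1/60694) = -3/13283549534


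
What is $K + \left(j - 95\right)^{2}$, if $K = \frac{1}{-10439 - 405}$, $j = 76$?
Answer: $\frac{3914683}{10844} \approx 361.0$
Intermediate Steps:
$K = - \frac{1}{10844}$ ($K = \frac{1}{-10844} = - \frac{1}{10844} \approx -9.2217 \cdot 10^{-5}$)
$K + \left(j - 95\right)^{2} = - \frac{1}{10844} + \left(76 - 95\right)^{2} = - \frac{1}{10844} + \left(-19\right)^{2} = - \frac{1}{10844} + 361 = \frac{3914683}{10844}$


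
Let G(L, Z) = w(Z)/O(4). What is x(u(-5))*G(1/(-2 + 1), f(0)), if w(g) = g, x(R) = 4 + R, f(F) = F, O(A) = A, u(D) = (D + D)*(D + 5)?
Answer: 0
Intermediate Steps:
u(D) = 2*D*(5 + D) (u(D) = (2*D)*(5 + D) = 2*D*(5 + D))
G(L, Z) = Z/4
x(u(-5))*G(1/(-2 + 1), f(0)) = (4 + 2*(-5)*(5 - 5))*((¼)*0) = (4 + 2*(-5)*0)*0 = (4 + 0)*0 = 4*0 = 0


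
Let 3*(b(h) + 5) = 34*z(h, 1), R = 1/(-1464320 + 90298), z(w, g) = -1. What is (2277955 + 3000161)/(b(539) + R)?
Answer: -21756742507656/67327081 ≈ -3.2315e+5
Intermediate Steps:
R = -1/1374022 (R = 1/(-1374022) = -1/1374022 ≈ -7.2779e-7)
b(h) = -49/3 (b(h) = -5 + (34*(-1))/3 = -5 + (⅓)*(-34) = -5 - 34/3 = -49/3)
(2277955 + 3000161)/(b(539) + R) = (2277955 + 3000161)/(-49/3 - 1/1374022) = 5278116/(-67327081/4122066) = 5278116*(-4122066/67327081) = -21756742507656/67327081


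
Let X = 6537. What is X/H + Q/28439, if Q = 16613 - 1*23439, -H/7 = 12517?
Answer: -783993037/2491796741 ≈ -0.31463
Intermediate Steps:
H = -87619 (H = -7*12517 = -87619)
Q = -6826 (Q = 16613 - 23439 = -6826)
X/H + Q/28439 = 6537/(-87619) - 6826/28439 = 6537*(-1/87619) - 6826*1/28439 = -6537/87619 - 6826/28439 = -783993037/2491796741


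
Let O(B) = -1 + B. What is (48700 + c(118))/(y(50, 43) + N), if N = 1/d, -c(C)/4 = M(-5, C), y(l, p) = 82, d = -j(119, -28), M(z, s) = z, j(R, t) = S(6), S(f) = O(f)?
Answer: 243600/409 ≈ 595.60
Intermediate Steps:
S(f) = -1 + f
j(R, t) = 5 (j(R, t) = -1 + 6 = 5)
d = -5 (d = -1*5 = -5)
c(C) = 20 (c(C) = -4*(-5) = 20)
N = -1/5 (N = 1/(-5) = -1/5 ≈ -0.20000)
(48700 + c(118))/(y(50, 43) + N) = (48700 + 20)/(82 - 1/5) = 48720/(409/5) = 48720*(5/409) = 243600/409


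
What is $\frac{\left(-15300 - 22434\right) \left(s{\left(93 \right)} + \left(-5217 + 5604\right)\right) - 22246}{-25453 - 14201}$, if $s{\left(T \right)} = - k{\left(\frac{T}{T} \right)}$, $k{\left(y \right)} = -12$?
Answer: $\frac{7539056}{19827} \approx 380.24$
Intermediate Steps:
$s{\left(T \right)} = 12$ ($s{\left(T \right)} = \left(-1\right) \left(-12\right) = 12$)
$\frac{\left(-15300 - 22434\right) \left(s{\left(93 \right)} + \left(-5217 + 5604\right)\right) - 22246}{-25453 - 14201} = \frac{\left(-15300 - 22434\right) \left(12 + \left(-5217 + 5604\right)\right) - 22246}{-25453 - 14201} = \frac{- 37734 \left(12 + 387\right) - 22246}{-39654} = \left(\left(-37734\right) 399 - 22246\right) \left(- \frac{1}{39654}\right) = \left(-15055866 - 22246\right) \left(- \frac{1}{39654}\right) = \left(-15078112\right) \left(- \frac{1}{39654}\right) = \frac{7539056}{19827}$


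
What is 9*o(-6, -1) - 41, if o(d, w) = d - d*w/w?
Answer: -41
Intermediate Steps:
o(d, w) = 0 (o(d, w) = d - d = 0)
9*o(-6, -1) - 41 = 9*0 - 41 = 0 - 41 = -41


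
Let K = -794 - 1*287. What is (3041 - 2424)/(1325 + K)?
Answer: 617/244 ≈ 2.5287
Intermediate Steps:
K = -1081 (K = -794 - 287 = -1081)
(3041 - 2424)/(1325 + K) = (3041 - 2424)/(1325 - 1081) = 617/244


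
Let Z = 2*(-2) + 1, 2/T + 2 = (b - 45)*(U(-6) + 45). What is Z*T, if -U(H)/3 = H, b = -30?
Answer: 6/4727 ≈ 0.0012693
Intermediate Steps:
U(H) = -3*H
T = -2/4727 (T = 2/(-2 + (-30 - 45)*(-3*(-6) + 45)) = 2/(-2 - 75*(18 + 45)) = 2/(-2 - 75*63) = 2/(-2 - 4725) = 2/(-4727) = 2*(-1/4727) = -2/4727 ≈ -0.00042310)
Z = -3 (Z = -4 + 1 = -3)
Z*T = -3*(-2/4727) = 6/4727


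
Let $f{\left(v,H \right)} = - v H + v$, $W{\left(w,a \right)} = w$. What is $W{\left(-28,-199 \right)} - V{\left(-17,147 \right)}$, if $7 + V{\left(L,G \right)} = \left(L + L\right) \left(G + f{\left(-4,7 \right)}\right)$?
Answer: $5793$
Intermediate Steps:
$f{\left(v,H \right)} = v - H v$ ($f{\left(v,H \right)} = - H v + v = v - H v$)
$V{\left(L,G \right)} = -7 + 2 L \left(24 + G\right)$ ($V{\left(L,G \right)} = -7 + \left(L + L\right) \left(G - 4 \left(1 - 7\right)\right) = -7 + 2 L \left(G - 4 \left(1 - 7\right)\right) = -7 + 2 L \left(G - -24\right) = -7 + 2 L \left(G + 24\right) = -7 + 2 L \left(24 + G\right)$)
$W{\left(-28,-199 \right)} - V{\left(-17,147 \right)} = -28 - \left(-7 + 48 \left(-17\right) + 2 \cdot 147 \left(-17\right)\right) = -28 - \left(-7 - 816 - 4998\right) = -28 - -5821 = -28 + 5821 = 5793$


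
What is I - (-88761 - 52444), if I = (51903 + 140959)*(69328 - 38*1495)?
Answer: 2414387721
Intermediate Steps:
I = 2414246516 (I = 192862*(69328 - 56810) = 192862*12518 = 2414246516)
I - (-88761 - 52444) = 2414246516 - (-88761 - 52444) = 2414246516 - 1*(-141205) = 2414246516 + 141205 = 2414387721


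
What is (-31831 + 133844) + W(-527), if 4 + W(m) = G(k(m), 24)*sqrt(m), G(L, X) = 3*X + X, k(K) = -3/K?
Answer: 102009 + 96*I*sqrt(527) ≈ 1.0201e+5 + 2203.8*I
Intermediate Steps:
G(L, X) = 4*X
W(m) = -4 + 96*sqrt(m) (W(m) = -4 + (4*24)*sqrt(m) = -4 + 96*sqrt(m))
(-31831 + 133844) + W(-527) = (-31831 + 133844) + (-4 + 96*sqrt(-527)) = 102013 + (-4 + 96*(I*sqrt(527))) = 102013 + (-4 + 96*I*sqrt(527)) = 102009 + 96*I*sqrt(527)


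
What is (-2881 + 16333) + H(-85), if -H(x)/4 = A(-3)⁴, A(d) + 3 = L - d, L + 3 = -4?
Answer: 3848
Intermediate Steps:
L = -7 (L = -3 - 4 = -7)
A(d) = -10 - d (A(d) = -3 + (-7 - d) = -10 - d)
H(x) = -9604 (H(x) = -4*(-10 - 1*(-3))⁴ = -4*(-10 + 3)⁴ = -4*(-7)⁴ = -4*2401 = -9604)
(-2881 + 16333) + H(-85) = (-2881 + 16333) - 9604 = 13452 - 9604 = 3848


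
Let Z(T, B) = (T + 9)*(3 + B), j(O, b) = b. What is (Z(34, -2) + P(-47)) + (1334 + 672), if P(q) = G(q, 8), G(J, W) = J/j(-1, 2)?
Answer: 4051/2 ≈ 2025.5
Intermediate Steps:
G(J, W) = J/2
P(q) = q/2
Z(T, B) = (3 + B)*(9 + T) (Z(T, B) = (9 + T)*(3 + B) = (3 + B)*(9 + T))
(Z(34, -2) + P(-47)) + (1334 + 672) = ((27 + 3*34 + 9*(-2) - 2*34) + (½)*(-47)) + (1334 + 672) = ((27 + 102 - 18 - 68) - 47/2) + 2006 = (43 - 47/2) + 2006 = 39/2 + 2006 = 4051/2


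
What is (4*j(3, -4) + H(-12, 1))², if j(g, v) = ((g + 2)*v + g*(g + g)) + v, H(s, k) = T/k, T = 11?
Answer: 169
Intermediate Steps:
H(s, k) = 11/k
j(g, v) = v + 2*g² + v*(2 + g) (j(g, v) = ((2 + g)*v + g*(2*g)) + v = (v*(2 + g) + 2*g²) + v = (2*g² + v*(2 + g)) + v = v + 2*g² + v*(2 + g))
(4*j(3, -4) + H(-12, 1))² = (4*(2*3² + 3*(-4) + 3*(-4)) + 11/1)² = (4*(2*9 - 12 - 12) + 11*1)² = (4*(18 - 12 - 12) + 11)² = (4*(-6) + 11)² = (-24 + 11)² = (-13)² = 169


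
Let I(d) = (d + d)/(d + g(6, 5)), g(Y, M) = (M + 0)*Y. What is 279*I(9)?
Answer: 1674/13 ≈ 128.77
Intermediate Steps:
g(Y, M) = M*Y
I(d) = 2*d/(30 + d) (I(d) = (d + d)/(d + 5*6) = (2*d)/(d + 30) = (2*d)/(30 + d) = 2*d/(30 + d))
279*I(9) = 279*(2*9/(30 + 9)) = 279*(2*9/39) = 279*(2*9*(1/39)) = 279*(6/13) = 1674/13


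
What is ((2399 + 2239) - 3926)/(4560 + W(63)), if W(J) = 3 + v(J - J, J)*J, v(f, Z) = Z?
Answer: 178/2133 ≈ 0.083451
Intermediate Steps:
W(J) = 3 + J² (W(J) = 3 + J*J = 3 + J²)
((2399 + 2239) - 3926)/(4560 + W(63)) = ((2399 + 2239) - 3926)/(4560 + (3 + 63²)) = (4638 - 3926)/(4560 + (3 + 3969)) = 712/(4560 + 3972) = 712/8532 = 712*(1/8532) = 178/2133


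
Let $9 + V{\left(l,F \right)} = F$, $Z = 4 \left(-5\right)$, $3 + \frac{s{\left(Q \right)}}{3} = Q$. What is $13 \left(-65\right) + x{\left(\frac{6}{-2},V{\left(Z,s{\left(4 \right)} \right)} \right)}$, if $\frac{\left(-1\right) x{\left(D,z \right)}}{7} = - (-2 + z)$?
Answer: $-901$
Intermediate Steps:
$s{\left(Q \right)} = -9 + 3 Q$
$Z = -20$
$V{\left(l,F \right)} = -9 + F$
$x{\left(D,z \right)} = -14 + 7 z$ ($x{\left(D,z \right)} = - 7 \left(- (-2 + z)\right) = - 7 \left(2 - z\right) = -14 + 7 z$)
$13 \left(-65\right) + x{\left(\frac{6}{-2},V{\left(Z,s{\left(4 \right)} \right)} \right)} = 13 \left(-65\right) + \left(-14 + 7 \left(-9 + \left(-9 + 3 \cdot 4\right)\right)\right) = -845 + \left(-14 + 7 \left(-9 + \left(-9 + 12\right)\right)\right) = -845 + \left(-14 + 7 \left(-9 + 3\right)\right) = -845 + \left(-14 + 7 \left(-6\right)\right) = -845 - 56 = -901$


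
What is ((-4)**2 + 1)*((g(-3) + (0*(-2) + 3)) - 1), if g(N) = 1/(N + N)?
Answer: 187/6 ≈ 31.167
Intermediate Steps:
g(N) = 1/(2*N)
((-4)**2 + 1)*((g(-3) + (0*(-2) + 3)) - 1) = ((-4)**2 + 1)*(((1/2)/(-3) + (0*(-2) + 3)) - 1) = (16 + 1)*(((1/2)*(-1/3) + (0 + 3)) - 1) = 17*((-1/6 + 3) - 1) = 17*(17/6 - 1) = 17*(11/6) = 187/6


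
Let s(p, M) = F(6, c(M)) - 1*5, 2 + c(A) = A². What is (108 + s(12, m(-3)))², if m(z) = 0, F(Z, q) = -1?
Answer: 10404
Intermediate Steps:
c(A) = -2 + A²
s(p, M) = -6 (s(p, M) = -1 - 1*5 = -1 - 5 = -6)
(108 + s(12, m(-3)))² = (108 - 6)² = 102² = 10404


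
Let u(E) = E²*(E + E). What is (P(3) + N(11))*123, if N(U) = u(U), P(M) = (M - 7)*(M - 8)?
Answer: 329886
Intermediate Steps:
P(M) = (-8 + M)*(-7 + M) (P(M) = (-7 + M)*(-8 + M) = (-8 + M)*(-7 + M))
u(E) = 2*E³ (u(E) = E²*(2*E) = 2*E³)
N(U) = 2*U³
(P(3) + N(11))*123 = ((56 + 3² - 15*3) + 2*11³)*123 = ((56 + 9 - 45) + 2*1331)*123 = (20 + 2662)*123 = 2682*123 = 329886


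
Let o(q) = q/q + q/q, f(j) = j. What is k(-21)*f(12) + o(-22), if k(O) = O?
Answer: -250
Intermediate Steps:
o(q) = 2 (o(q) = 1 + 1 = 2)
k(-21)*f(12) + o(-22) = -21*12 + 2 = -252 + 2 = -250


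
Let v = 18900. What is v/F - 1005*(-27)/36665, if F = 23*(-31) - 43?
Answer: -177898/7333 ≈ -24.260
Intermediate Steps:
F = -756 (F = -713 - 43 = -756)
v/F - 1005*(-27)/36665 = 18900/(-756) - 1005*(-27)/36665 = 18900*(-1/756) + 27135*(1/36665) = -25 + 5427/7333 = -177898/7333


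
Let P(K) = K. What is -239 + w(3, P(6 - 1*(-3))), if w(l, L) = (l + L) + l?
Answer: -224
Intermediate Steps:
w(l, L) = L + 2*l (w(l, L) = (L + l) + l = L + 2*l)
-239 + w(3, P(6 - 1*(-3))) = -239 + ((6 - 1*(-3)) + 2*3) = -239 + ((6 + 3) + 6) = -239 + (9 + 6) = -239 + 15 = -224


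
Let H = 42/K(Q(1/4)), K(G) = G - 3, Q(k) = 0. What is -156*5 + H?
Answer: -794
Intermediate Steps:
K(G) = -3 + G
H = -14 (H = 42/(-3 + 0) = 42/(-3) = 42*(-⅓) = -14)
-156*5 + H = -156*5 - 14 = -12*65 - 14 = -780 - 14 = -794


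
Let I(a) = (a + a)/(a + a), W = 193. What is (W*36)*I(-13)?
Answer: 6948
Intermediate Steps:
I(a) = 1 (I(a) = (2*a)/((2*a)) = (2*a)*(1/(2*a)) = 1)
(W*36)*I(-13) = (193*36)*1 = 6948*1 = 6948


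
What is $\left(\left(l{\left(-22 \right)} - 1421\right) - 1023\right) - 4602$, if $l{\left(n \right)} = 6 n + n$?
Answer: $-7200$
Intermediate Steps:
$l{\left(n \right)} = 7 n$
$\left(\left(l{\left(-22 \right)} - 1421\right) - 1023\right) - 4602 = \left(\left(7 \left(-22\right) - 1421\right) - 1023\right) - 4602 = \left(\left(-154 - 1421\right) - 1023\right) - 4602 = \left(-1575 - 1023\right) - 4602 = -2598 - 4602 = -7200$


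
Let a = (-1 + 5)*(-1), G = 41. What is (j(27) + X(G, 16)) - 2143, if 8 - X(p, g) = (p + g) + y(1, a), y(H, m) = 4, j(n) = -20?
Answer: -2216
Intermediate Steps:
a = -4 (a = 4*(-1) = -4)
X(p, g) = 4 - g - p (X(p, g) = 8 - ((p + g) + 4) = 8 - ((g + p) + 4) = 8 - (4 + g + p) = 8 + (-4 - g - p) = 4 - g - p)
(j(27) + X(G, 16)) - 2143 = (-20 + (4 - 1*16 - 1*41)) - 2143 = (-20 + (4 - 16 - 41)) - 2143 = (-20 - 53) - 2143 = -73 - 2143 = -2216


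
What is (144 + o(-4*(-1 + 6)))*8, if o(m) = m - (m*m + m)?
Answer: -2048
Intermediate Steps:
o(m) = -m² (o(m) = m - (m² + m) = m - (m + m²) = m + (-m - m²) = -m²)
(144 + o(-4*(-1 + 6)))*8 = (144 - (-4*(-1 + 6))²)*8 = (144 - (-4*5)²)*8 = (144 - 1*(-20)²)*8 = (144 - 1*400)*8 = (144 - 400)*8 = -256*8 = -2048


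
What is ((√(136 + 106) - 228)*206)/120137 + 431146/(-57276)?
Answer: -1433861215/181078074 + 2266*√2/120137 ≈ -7.8918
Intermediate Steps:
((√(136 + 106) - 228)*206)/120137 + 431146/(-57276) = ((√242 - 228)*206)*(1/120137) + 431146*(-1/57276) = ((11*√2 - 228)*206)*(1/120137) - 215573/28638 = ((-228 + 11*√2)*206)*(1/120137) - 215573/28638 = (-46968 + 2266*√2)*(1/120137) - 215573/28638 = (-2472/6323 + 2266*√2/120137) - 215573/28638 = -1433861215/181078074 + 2266*√2/120137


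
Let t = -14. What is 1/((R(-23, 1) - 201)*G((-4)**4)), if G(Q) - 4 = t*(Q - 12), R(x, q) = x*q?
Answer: 1/764288 ≈ 1.3084e-6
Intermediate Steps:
R(x, q) = q*x
G(Q) = 172 - 14*Q (G(Q) = 4 - 14*(Q - 12) = 4 - 14*(-12 + Q) = 4 + (168 - 14*Q) = 172 - 14*Q)
1/((R(-23, 1) - 201)*G((-4)**4)) = 1/((1*(-23) - 201)*(172 - 14*(-4)**4)) = 1/((-23 - 201)*(172 - 14*256)) = 1/((-224)*(172 - 3584)) = -1/224/(-3412) = -1/224*(-1/3412) = 1/764288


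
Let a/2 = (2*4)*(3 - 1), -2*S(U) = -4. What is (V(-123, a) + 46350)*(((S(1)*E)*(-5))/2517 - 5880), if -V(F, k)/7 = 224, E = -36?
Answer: -220918562400/839 ≈ -2.6331e+8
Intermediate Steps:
S(U) = 2 (S(U) = -½*(-4) = 2)
a = 32 (a = 2*((2*4)*(3 - 1)) = 2*(8*2) = 2*16 = 32)
V(F, k) = -1568 (V(F, k) = -7*224 = -1568)
(V(-123, a) + 46350)*(((S(1)*E)*(-5))/2517 - 5880) = (-1568 + 46350)*(((2*(-36))*(-5))/2517 - 5880) = 44782*(-72*(-5)*(1/2517) - 5880) = 44782*(360*(1/2517) - 5880) = 44782*(120/839 - 5880) = 44782*(-4933200/839) = -220918562400/839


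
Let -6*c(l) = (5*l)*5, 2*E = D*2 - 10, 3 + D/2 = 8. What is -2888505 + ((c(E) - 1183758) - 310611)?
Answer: -26297369/6 ≈ -4.3829e+6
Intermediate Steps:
D = 10 (D = -6 + 2*8 = -6 + 16 = 10)
E = 5 (E = (10*2 - 10)/2 = (20 - 10)/2 = (1/2)*10 = 5)
c(l) = -25*l/6 (c(l) = -5*l*5/6 = -25*l/6)
-2888505 + ((c(E) - 1183758) - 310611) = -2888505 + ((-25/6*5 - 1183758) - 310611) = -2888505 + ((-125/6 - 1183758) - 310611) = -2888505 + (-7102673/6 - 310611) = -2888505 - 8966339/6 = -26297369/6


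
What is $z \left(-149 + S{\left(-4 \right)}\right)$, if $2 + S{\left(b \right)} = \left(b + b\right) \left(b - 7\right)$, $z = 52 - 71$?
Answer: $1197$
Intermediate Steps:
$z = -19$ ($z = 52 - 71 = -19$)
$S{\left(b \right)} = -2 + 2 b \left(-7 + b\right)$ ($S{\left(b \right)} = -2 + \left(b + b\right) \left(b - 7\right) = -2 + 2 b \left(-7 + b\right)$)
$z \left(-149 + S{\left(-4 \right)}\right) = - 19 \left(-149 - \left(-54 - 32\right)\right) = - 19 \left(-149 + \left(-2 + 56 + 2 \cdot 16\right)\right) = - 19 \left(-149 + \left(-2 + 56 + 32\right)\right) = - 19 \left(-149 + 86\right) = \left(-19\right) \left(-63\right) = 1197$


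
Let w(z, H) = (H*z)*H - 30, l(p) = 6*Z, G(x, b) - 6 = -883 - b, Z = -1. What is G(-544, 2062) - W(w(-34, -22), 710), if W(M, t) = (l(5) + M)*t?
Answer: 11706381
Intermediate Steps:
G(x, b) = -877 - b (G(x, b) = 6 + (-883 - b) = -877 - b)
l(p) = -6 (l(p) = 6*(-1) = -6)
w(z, H) = -30 + z*H² (w(z, H) = z*H² - 30 = -30 + z*H²)
W(M, t) = t*(-6 + M) (W(M, t) = (-6 + M)*t = t*(-6 + M))
G(-544, 2062) - W(w(-34, -22), 710) = (-877 - 1*2062) - 710*(-6 + (-30 - 34*(-22)²)) = (-877 - 2062) - 710*(-6 + (-30 - 34*484)) = -2939 - 710*(-6 + (-30 - 16456)) = -2939 - 710*(-6 - 16486) = -2939 - 710*(-16492) = -2939 - 1*(-11709320) = -2939 + 11709320 = 11706381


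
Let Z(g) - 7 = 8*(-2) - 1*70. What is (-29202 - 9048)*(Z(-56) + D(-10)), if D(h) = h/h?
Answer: 2983500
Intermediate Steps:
D(h) = 1
Z(g) = -79 (Z(g) = 7 + (8*(-2) - 1*70) = 7 + (-16 - 70) = 7 - 86 = -79)
(-29202 - 9048)*(Z(-56) + D(-10)) = (-29202 - 9048)*(-79 + 1) = -38250*(-78) = 2983500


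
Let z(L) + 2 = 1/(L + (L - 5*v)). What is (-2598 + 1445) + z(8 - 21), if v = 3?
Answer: -47356/41 ≈ -1155.0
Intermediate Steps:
z(L) = -2 + 1/(-15 + 2*L) (z(L) = -2 + 1/(L + (L - 5*3)) = -2 + 1/(L + (L - 15)) = -2 + 1/(L + (-15 + L)) = -2 + 1/(-15 + 2*L))
(-2598 + 1445) + z(8 - 21) = (-2598 + 1445) + (31 - 4*(8 - 21))/(-15 + 2*(8 - 21)) = -1153 + (31 - 4*(-13))/(-15 + 2*(-13)) = -1153 + (31 + 52)/(-15 - 26) = -1153 + 83/(-41) = -1153 - 1/41*83 = -1153 - 83/41 = -47356/41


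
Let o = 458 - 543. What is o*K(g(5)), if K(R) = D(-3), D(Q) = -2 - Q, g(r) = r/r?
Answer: -85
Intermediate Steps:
g(r) = 1
K(R) = 1 (K(R) = -2 - 1*(-3) = -2 + 3 = 1)
o = -85
o*K(g(5)) = -85*1 = -85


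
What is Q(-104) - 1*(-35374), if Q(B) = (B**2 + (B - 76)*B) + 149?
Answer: 65059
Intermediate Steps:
Q(B) = 149 + B**2 + B*(-76 + B) (Q(B) = (B**2 + (-76 + B)*B) + 149 = (B**2 + B*(-76 + B)) + 149 = 149 + B**2 + B*(-76 + B))
Q(-104) - 1*(-35374) = (149 - 76*(-104) + 2*(-104)**2) - 1*(-35374) = (149 + 7904 + 2*10816) + 35374 = (149 + 7904 + 21632) + 35374 = 29685 + 35374 = 65059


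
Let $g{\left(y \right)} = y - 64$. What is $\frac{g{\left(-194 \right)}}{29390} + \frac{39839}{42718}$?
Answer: $\frac{579923483}{627741010} \approx 0.92383$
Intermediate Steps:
$g{\left(y \right)} = -64 + y$
$\frac{g{\left(-194 \right)}}{29390} + \frac{39839}{42718} = \frac{-64 - 194}{29390} + \frac{39839}{42718} = \left(-258\right) \frac{1}{29390} + 39839 \cdot \frac{1}{42718} = - \frac{129}{14695} + \frac{39839}{42718} = \frac{579923483}{627741010}$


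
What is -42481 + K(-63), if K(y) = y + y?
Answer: -42607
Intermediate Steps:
K(y) = 2*y
-42481 + K(-63) = -42481 + 2*(-63) = -42481 - 126 = -42607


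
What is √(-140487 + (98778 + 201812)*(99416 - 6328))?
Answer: 17*√96820697 ≈ 1.6728e+5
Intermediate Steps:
√(-140487 + (98778 + 201812)*(99416 - 6328)) = √(-140487 + 300590*93088) = √(-140487 + 27981321920) = √27981181433 = 17*√96820697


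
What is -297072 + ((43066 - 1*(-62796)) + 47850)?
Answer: -143360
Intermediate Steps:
-297072 + ((43066 - 1*(-62796)) + 47850) = -297072 + ((43066 + 62796) + 47850) = -297072 + (105862 + 47850) = -297072 + 153712 = -143360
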